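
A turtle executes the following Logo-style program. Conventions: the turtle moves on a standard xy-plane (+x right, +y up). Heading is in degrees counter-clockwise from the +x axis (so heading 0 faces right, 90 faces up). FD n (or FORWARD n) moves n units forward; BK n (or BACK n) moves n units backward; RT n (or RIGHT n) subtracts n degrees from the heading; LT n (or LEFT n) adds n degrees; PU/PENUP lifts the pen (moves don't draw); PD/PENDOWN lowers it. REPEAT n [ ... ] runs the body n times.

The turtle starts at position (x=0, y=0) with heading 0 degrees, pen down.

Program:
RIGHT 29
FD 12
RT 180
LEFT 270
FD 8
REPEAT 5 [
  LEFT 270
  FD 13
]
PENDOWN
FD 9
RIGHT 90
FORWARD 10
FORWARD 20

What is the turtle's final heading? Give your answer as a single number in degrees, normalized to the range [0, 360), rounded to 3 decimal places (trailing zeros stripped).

Answer: 241

Derivation:
Executing turtle program step by step:
Start: pos=(0,0), heading=0, pen down
RT 29: heading 0 -> 331
FD 12: (0,0) -> (10.495,-5.818) [heading=331, draw]
RT 180: heading 331 -> 151
LT 270: heading 151 -> 61
FD 8: (10.495,-5.818) -> (14.374,1.179) [heading=61, draw]
REPEAT 5 [
  -- iteration 1/5 --
  LT 270: heading 61 -> 331
  FD 13: (14.374,1.179) -> (25.744,-5.123) [heading=331, draw]
  -- iteration 2/5 --
  LT 270: heading 331 -> 241
  FD 13: (25.744,-5.123) -> (19.441,-16.493) [heading=241, draw]
  -- iteration 3/5 --
  LT 270: heading 241 -> 151
  FD 13: (19.441,-16.493) -> (8.071,-10.191) [heading=151, draw]
  -- iteration 4/5 --
  LT 270: heading 151 -> 61
  FD 13: (8.071,-10.191) -> (14.374,1.179) [heading=61, draw]
  -- iteration 5/5 --
  LT 270: heading 61 -> 331
  FD 13: (14.374,1.179) -> (25.744,-5.123) [heading=331, draw]
]
PD: pen down
FD 9: (25.744,-5.123) -> (33.616,-9.487) [heading=331, draw]
RT 90: heading 331 -> 241
FD 10: (33.616,-9.487) -> (28.767,-18.233) [heading=241, draw]
FD 20: (28.767,-18.233) -> (19.071,-35.725) [heading=241, draw]
Final: pos=(19.071,-35.725), heading=241, 10 segment(s) drawn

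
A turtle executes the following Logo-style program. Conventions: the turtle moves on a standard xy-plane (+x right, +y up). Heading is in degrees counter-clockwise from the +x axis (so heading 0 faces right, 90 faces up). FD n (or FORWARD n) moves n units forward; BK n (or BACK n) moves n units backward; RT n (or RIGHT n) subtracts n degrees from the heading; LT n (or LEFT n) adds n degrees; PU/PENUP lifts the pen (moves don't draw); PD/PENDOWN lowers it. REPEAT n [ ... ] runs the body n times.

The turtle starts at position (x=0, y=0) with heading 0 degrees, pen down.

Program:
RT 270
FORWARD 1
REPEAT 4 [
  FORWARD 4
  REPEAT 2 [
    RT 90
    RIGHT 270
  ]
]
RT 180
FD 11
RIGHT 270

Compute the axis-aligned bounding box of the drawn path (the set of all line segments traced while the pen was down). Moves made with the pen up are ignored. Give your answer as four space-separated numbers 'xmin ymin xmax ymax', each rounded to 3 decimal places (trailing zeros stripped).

Executing turtle program step by step:
Start: pos=(0,0), heading=0, pen down
RT 270: heading 0 -> 90
FD 1: (0,0) -> (0,1) [heading=90, draw]
REPEAT 4 [
  -- iteration 1/4 --
  FD 4: (0,1) -> (0,5) [heading=90, draw]
  REPEAT 2 [
    -- iteration 1/2 --
    RT 90: heading 90 -> 0
    RT 270: heading 0 -> 90
    -- iteration 2/2 --
    RT 90: heading 90 -> 0
    RT 270: heading 0 -> 90
  ]
  -- iteration 2/4 --
  FD 4: (0,5) -> (0,9) [heading=90, draw]
  REPEAT 2 [
    -- iteration 1/2 --
    RT 90: heading 90 -> 0
    RT 270: heading 0 -> 90
    -- iteration 2/2 --
    RT 90: heading 90 -> 0
    RT 270: heading 0 -> 90
  ]
  -- iteration 3/4 --
  FD 4: (0,9) -> (0,13) [heading=90, draw]
  REPEAT 2 [
    -- iteration 1/2 --
    RT 90: heading 90 -> 0
    RT 270: heading 0 -> 90
    -- iteration 2/2 --
    RT 90: heading 90 -> 0
    RT 270: heading 0 -> 90
  ]
  -- iteration 4/4 --
  FD 4: (0,13) -> (0,17) [heading=90, draw]
  REPEAT 2 [
    -- iteration 1/2 --
    RT 90: heading 90 -> 0
    RT 270: heading 0 -> 90
    -- iteration 2/2 --
    RT 90: heading 90 -> 0
    RT 270: heading 0 -> 90
  ]
]
RT 180: heading 90 -> 270
FD 11: (0,17) -> (0,6) [heading=270, draw]
RT 270: heading 270 -> 0
Final: pos=(0,6), heading=0, 6 segment(s) drawn

Segment endpoints: x in {0, 0, 0, 0, 0, 0, 0}, y in {0, 1, 5, 6, 9, 13, 17}
xmin=0, ymin=0, xmax=0, ymax=17

Answer: 0 0 0 17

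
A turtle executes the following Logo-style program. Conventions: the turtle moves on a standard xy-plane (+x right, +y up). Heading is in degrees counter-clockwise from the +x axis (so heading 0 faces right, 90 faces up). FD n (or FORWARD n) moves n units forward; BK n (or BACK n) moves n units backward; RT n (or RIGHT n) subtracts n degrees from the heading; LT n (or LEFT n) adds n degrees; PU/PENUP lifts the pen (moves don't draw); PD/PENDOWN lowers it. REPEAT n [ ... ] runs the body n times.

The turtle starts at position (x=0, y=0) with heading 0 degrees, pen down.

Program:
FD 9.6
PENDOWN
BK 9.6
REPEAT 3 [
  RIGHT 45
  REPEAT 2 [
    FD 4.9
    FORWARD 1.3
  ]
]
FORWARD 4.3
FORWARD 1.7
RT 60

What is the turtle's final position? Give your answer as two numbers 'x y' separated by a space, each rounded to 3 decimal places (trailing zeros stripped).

Answer: -4.243 -34.179

Derivation:
Executing turtle program step by step:
Start: pos=(0,0), heading=0, pen down
FD 9.6: (0,0) -> (9.6,0) [heading=0, draw]
PD: pen down
BK 9.6: (9.6,0) -> (0,0) [heading=0, draw]
REPEAT 3 [
  -- iteration 1/3 --
  RT 45: heading 0 -> 315
  REPEAT 2 [
    -- iteration 1/2 --
    FD 4.9: (0,0) -> (3.465,-3.465) [heading=315, draw]
    FD 1.3: (3.465,-3.465) -> (4.384,-4.384) [heading=315, draw]
    -- iteration 2/2 --
    FD 4.9: (4.384,-4.384) -> (7.849,-7.849) [heading=315, draw]
    FD 1.3: (7.849,-7.849) -> (8.768,-8.768) [heading=315, draw]
  ]
  -- iteration 2/3 --
  RT 45: heading 315 -> 270
  REPEAT 2 [
    -- iteration 1/2 --
    FD 4.9: (8.768,-8.768) -> (8.768,-13.668) [heading=270, draw]
    FD 1.3: (8.768,-13.668) -> (8.768,-14.968) [heading=270, draw]
    -- iteration 2/2 --
    FD 4.9: (8.768,-14.968) -> (8.768,-19.868) [heading=270, draw]
    FD 1.3: (8.768,-19.868) -> (8.768,-21.168) [heading=270, draw]
  ]
  -- iteration 3/3 --
  RT 45: heading 270 -> 225
  REPEAT 2 [
    -- iteration 1/2 --
    FD 4.9: (8.768,-21.168) -> (5.303,-24.633) [heading=225, draw]
    FD 1.3: (5.303,-24.633) -> (4.384,-25.552) [heading=225, draw]
    -- iteration 2/2 --
    FD 4.9: (4.384,-25.552) -> (0.919,-29.017) [heading=225, draw]
    FD 1.3: (0.919,-29.017) -> (0,-29.936) [heading=225, draw]
  ]
]
FD 4.3: (0,-29.936) -> (-3.041,-32.977) [heading=225, draw]
FD 1.7: (-3.041,-32.977) -> (-4.243,-34.179) [heading=225, draw]
RT 60: heading 225 -> 165
Final: pos=(-4.243,-34.179), heading=165, 16 segment(s) drawn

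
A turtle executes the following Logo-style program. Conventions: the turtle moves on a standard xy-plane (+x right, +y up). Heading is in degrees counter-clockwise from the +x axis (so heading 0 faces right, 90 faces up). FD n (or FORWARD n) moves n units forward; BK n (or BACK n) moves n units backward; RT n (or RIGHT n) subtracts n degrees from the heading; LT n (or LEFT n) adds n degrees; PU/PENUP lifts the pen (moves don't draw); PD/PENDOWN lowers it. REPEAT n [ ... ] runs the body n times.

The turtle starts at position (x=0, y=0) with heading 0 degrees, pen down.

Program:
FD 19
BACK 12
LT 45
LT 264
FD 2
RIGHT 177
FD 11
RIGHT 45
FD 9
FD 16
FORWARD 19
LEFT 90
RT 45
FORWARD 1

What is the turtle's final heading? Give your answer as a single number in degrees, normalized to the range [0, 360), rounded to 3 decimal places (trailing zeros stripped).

Answer: 132

Derivation:
Executing turtle program step by step:
Start: pos=(0,0), heading=0, pen down
FD 19: (0,0) -> (19,0) [heading=0, draw]
BK 12: (19,0) -> (7,0) [heading=0, draw]
LT 45: heading 0 -> 45
LT 264: heading 45 -> 309
FD 2: (7,0) -> (8.259,-1.554) [heading=309, draw]
RT 177: heading 309 -> 132
FD 11: (8.259,-1.554) -> (0.898,6.62) [heading=132, draw]
RT 45: heading 132 -> 87
FD 9: (0.898,6.62) -> (1.369,15.608) [heading=87, draw]
FD 16: (1.369,15.608) -> (2.207,31.586) [heading=87, draw]
FD 19: (2.207,31.586) -> (3.201,50.56) [heading=87, draw]
LT 90: heading 87 -> 177
RT 45: heading 177 -> 132
FD 1: (3.201,50.56) -> (2.532,51.303) [heading=132, draw]
Final: pos=(2.532,51.303), heading=132, 8 segment(s) drawn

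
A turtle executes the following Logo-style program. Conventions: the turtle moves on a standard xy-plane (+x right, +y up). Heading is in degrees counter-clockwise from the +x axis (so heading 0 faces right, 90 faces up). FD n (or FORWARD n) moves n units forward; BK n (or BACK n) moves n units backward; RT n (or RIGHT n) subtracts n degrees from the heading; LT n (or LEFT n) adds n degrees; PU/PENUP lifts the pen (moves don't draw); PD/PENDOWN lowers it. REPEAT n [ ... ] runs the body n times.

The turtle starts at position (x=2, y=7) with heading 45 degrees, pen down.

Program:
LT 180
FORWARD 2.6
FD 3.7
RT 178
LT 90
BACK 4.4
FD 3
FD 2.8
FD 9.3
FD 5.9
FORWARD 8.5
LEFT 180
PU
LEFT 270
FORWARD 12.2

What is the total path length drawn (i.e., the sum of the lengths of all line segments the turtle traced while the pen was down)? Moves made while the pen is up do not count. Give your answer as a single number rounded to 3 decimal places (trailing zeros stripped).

Answer: 40.2

Derivation:
Executing turtle program step by step:
Start: pos=(2,7), heading=45, pen down
LT 180: heading 45 -> 225
FD 2.6: (2,7) -> (0.162,5.162) [heading=225, draw]
FD 3.7: (0.162,5.162) -> (-2.455,2.545) [heading=225, draw]
RT 178: heading 225 -> 47
LT 90: heading 47 -> 137
BK 4.4: (-2.455,2.545) -> (0.763,-0.456) [heading=137, draw]
FD 3: (0.763,-0.456) -> (-1.431,1.59) [heading=137, draw]
FD 2.8: (-1.431,1.59) -> (-3.479,3.5) [heading=137, draw]
FD 9.3: (-3.479,3.5) -> (-10.28,9.843) [heading=137, draw]
FD 5.9: (-10.28,9.843) -> (-14.595,13.866) [heading=137, draw]
FD 8.5: (-14.595,13.866) -> (-20.812,19.663) [heading=137, draw]
LT 180: heading 137 -> 317
PU: pen up
LT 270: heading 317 -> 227
FD 12.2: (-20.812,19.663) -> (-29.132,10.741) [heading=227, move]
Final: pos=(-29.132,10.741), heading=227, 8 segment(s) drawn

Segment lengths:
  seg 1: (2,7) -> (0.162,5.162), length = 2.6
  seg 2: (0.162,5.162) -> (-2.455,2.545), length = 3.7
  seg 3: (-2.455,2.545) -> (0.763,-0.456), length = 4.4
  seg 4: (0.763,-0.456) -> (-1.431,1.59), length = 3
  seg 5: (-1.431,1.59) -> (-3.479,3.5), length = 2.8
  seg 6: (-3.479,3.5) -> (-10.28,9.843), length = 9.3
  seg 7: (-10.28,9.843) -> (-14.595,13.866), length = 5.9
  seg 8: (-14.595,13.866) -> (-20.812,19.663), length = 8.5
Total = 40.2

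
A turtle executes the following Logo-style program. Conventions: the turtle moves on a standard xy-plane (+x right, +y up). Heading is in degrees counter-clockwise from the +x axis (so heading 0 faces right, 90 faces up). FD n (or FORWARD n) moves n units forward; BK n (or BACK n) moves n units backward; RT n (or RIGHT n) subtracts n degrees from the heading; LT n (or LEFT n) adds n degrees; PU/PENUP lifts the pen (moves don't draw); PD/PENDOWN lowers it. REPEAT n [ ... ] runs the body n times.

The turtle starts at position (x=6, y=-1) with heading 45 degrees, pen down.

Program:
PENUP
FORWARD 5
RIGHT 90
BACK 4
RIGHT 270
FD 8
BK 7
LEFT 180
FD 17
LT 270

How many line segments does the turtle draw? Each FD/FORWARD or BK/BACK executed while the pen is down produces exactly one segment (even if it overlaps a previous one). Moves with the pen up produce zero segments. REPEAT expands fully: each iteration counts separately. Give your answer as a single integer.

Executing turtle program step by step:
Start: pos=(6,-1), heading=45, pen down
PU: pen up
FD 5: (6,-1) -> (9.536,2.536) [heading=45, move]
RT 90: heading 45 -> 315
BK 4: (9.536,2.536) -> (6.707,5.364) [heading=315, move]
RT 270: heading 315 -> 45
FD 8: (6.707,5.364) -> (12.364,11.021) [heading=45, move]
BK 7: (12.364,11.021) -> (7.414,6.071) [heading=45, move]
LT 180: heading 45 -> 225
FD 17: (7.414,6.071) -> (-4.607,-5.95) [heading=225, move]
LT 270: heading 225 -> 135
Final: pos=(-4.607,-5.95), heading=135, 0 segment(s) drawn
Segments drawn: 0

Answer: 0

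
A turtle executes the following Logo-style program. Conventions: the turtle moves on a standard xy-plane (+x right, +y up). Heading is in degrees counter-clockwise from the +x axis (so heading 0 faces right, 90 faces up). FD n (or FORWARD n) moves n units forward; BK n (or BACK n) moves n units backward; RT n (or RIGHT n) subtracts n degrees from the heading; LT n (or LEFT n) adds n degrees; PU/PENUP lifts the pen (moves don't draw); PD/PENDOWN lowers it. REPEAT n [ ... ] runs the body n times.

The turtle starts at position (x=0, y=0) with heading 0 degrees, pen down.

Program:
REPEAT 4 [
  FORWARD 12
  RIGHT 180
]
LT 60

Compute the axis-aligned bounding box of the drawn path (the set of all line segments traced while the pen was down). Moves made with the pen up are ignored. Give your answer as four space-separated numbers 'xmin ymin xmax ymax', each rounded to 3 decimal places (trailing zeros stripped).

Executing turtle program step by step:
Start: pos=(0,0), heading=0, pen down
REPEAT 4 [
  -- iteration 1/4 --
  FD 12: (0,0) -> (12,0) [heading=0, draw]
  RT 180: heading 0 -> 180
  -- iteration 2/4 --
  FD 12: (12,0) -> (0,0) [heading=180, draw]
  RT 180: heading 180 -> 0
  -- iteration 3/4 --
  FD 12: (0,0) -> (12,0) [heading=0, draw]
  RT 180: heading 0 -> 180
  -- iteration 4/4 --
  FD 12: (12,0) -> (0,0) [heading=180, draw]
  RT 180: heading 180 -> 0
]
LT 60: heading 0 -> 60
Final: pos=(0,0), heading=60, 4 segment(s) drawn

Segment endpoints: x in {0, 12}, y in {0, 0, 0, 0}
xmin=0, ymin=0, xmax=12, ymax=0

Answer: 0 0 12 0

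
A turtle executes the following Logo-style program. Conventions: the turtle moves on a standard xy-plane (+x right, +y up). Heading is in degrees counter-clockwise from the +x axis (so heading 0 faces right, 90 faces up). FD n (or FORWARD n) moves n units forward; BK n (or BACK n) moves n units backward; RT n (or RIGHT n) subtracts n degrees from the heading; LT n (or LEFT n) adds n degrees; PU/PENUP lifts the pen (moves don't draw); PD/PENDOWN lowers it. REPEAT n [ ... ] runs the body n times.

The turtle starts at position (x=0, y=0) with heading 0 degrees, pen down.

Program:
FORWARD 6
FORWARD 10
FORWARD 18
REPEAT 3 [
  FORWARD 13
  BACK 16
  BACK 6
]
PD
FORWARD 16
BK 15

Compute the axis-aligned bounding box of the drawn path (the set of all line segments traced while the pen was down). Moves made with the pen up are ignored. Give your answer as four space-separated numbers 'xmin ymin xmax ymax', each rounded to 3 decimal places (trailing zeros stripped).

Answer: 0 0 47 0

Derivation:
Executing turtle program step by step:
Start: pos=(0,0), heading=0, pen down
FD 6: (0,0) -> (6,0) [heading=0, draw]
FD 10: (6,0) -> (16,0) [heading=0, draw]
FD 18: (16,0) -> (34,0) [heading=0, draw]
REPEAT 3 [
  -- iteration 1/3 --
  FD 13: (34,0) -> (47,0) [heading=0, draw]
  BK 16: (47,0) -> (31,0) [heading=0, draw]
  BK 6: (31,0) -> (25,0) [heading=0, draw]
  -- iteration 2/3 --
  FD 13: (25,0) -> (38,0) [heading=0, draw]
  BK 16: (38,0) -> (22,0) [heading=0, draw]
  BK 6: (22,0) -> (16,0) [heading=0, draw]
  -- iteration 3/3 --
  FD 13: (16,0) -> (29,0) [heading=0, draw]
  BK 16: (29,0) -> (13,0) [heading=0, draw]
  BK 6: (13,0) -> (7,0) [heading=0, draw]
]
PD: pen down
FD 16: (7,0) -> (23,0) [heading=0, draw]
BK 15: (23,0) -> (8,0) [heading=0, draw]
Final: pos=(8,0), heading=0, 14 segment(s) drawn

Segment endpoints: x in {0, 6, 7, 8, 13, 16, 22, 23, 25, 29, 31, 34, 38, 47}, y in {0}
xmin=0, ymin=0, xmax=47, ymax=0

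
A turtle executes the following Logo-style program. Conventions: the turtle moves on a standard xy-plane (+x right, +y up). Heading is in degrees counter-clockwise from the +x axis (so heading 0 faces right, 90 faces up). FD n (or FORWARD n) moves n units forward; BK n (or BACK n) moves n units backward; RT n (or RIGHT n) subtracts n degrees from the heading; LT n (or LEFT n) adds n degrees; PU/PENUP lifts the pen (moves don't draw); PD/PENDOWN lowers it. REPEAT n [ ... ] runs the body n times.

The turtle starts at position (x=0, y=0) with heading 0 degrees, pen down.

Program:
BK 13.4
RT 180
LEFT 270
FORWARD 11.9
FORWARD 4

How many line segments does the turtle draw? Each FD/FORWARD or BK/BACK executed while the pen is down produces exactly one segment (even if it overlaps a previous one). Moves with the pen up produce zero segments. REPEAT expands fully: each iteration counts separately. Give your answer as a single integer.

Answer: 3

Derivation:
Executing turtle program step by step:
Start: pos=(0,0), heading=0, pen down
BK 13.4: (0,0) -> (-13.4,0) [heading=0, draw]
RT 180: heading 0 -> 180
LT 270: heading 180 -> 90
FD 11.9: (-13.4,0) -> (-13.4,11.9) [heading=90, draw]
FD 4: (-13.4,11.9) -> (-13.4,15.9) [heading=90, draw]
Final: pos=(-13.4,15.9), heading=90, 3 segment(s) drawn
Segments drawn: 3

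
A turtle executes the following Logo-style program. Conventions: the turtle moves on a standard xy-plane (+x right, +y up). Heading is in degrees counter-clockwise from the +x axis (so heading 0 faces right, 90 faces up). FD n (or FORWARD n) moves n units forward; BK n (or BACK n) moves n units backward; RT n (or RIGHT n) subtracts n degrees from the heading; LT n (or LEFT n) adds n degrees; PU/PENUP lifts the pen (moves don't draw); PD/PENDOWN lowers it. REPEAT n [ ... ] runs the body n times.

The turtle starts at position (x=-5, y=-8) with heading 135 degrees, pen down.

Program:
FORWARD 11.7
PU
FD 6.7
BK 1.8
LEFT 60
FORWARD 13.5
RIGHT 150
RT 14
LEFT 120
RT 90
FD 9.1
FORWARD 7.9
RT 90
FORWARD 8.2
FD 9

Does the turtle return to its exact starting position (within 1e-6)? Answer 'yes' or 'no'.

Executing turtle program step by step:
Start: pos=(-5,-8), heading=135, pen down
FD 11.7: (-5,-8) -> (-13.273,0.273) [heading=135, draw]
PU: pen up
FD 6.7: (-13.273,0.273) -> (-18.011,5.011) [heading=135, move]
BK 1.8: (-18.011,5.011) -> (-16.738,3.738) [heading=135, move]
LT 60: heading 135 -> 195
FD 13.5: (-16.738,3.738) -> (-29.778,0.244) [heading=195, move]
RT 150: heading 195 -> 45
RT 14: heading 45 -> 31
LT 120: heading 31 -> 151
RT 90: heading 151 -> 61
FD 9.1: (-29.778,0.244) -> (-25.366,8.203) [heading=61, move]
FD 7.9: (-25.366,8.203) -> (-21.536,15.112) [heading=61, move]
RT 90: heading 61 -> 331
FD 8.2: (-21.536,15.112) -> (-14.364,11.137) [heading=331, move]
FD 9: (-14.364,11.137) -> (-6.493,6.774) [heading=331, move]
Final: pos=(-6.493,6.774), heading=331, 1 segment(s) drawn

Start position: (-5, -8)
Final position: (-6.493, 6.774)
Distance = 14.849; >= 1e-6 -> NOT closed

Answer: no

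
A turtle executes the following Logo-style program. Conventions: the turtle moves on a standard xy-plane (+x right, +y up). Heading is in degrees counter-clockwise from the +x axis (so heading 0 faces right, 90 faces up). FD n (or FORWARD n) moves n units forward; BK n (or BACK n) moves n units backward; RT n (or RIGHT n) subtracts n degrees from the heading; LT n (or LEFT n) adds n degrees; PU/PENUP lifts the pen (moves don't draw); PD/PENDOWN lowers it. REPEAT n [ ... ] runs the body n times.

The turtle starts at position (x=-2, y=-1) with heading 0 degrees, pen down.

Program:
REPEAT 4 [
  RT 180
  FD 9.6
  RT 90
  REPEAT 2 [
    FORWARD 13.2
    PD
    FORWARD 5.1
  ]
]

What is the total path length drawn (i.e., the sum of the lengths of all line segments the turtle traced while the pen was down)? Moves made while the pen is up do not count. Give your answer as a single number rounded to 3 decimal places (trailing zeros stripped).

Executing turtle program step by step:
Start: pos=(-2,-1), heading=0, pen down
REPEAT 4 [
  -- iteration 1/4 --
  RT 180: heading 0 -> 180
  FD 9.6: (-2,-1) -> (-11.6,-1) [heading=180, draw]
  RT 90: heading 180 -> 90
  REPEAT 2 [
    -- iteration 1/2 --
    FD 13.2: (-11.6,-1) -> (-11.6,12.2) [heading=90, draw]
    PD: pen down
    FD 5.1: (-11.6,12.2) -> (-11.6,17.3) [heading=90, draw]
    -- iteration 2/2 --
    FD 13.2: (-11.6,17.3) -> (-11.6,30.5) [heading=90, draw]
    PD: pen down
    FD 5.1: (-11.6,30.5) -> (-11.6,35.6) [heading=90, draw]
  ]
  -- iteration 2/4 --
  RT 180: heading 90 -> 270
  FD 9.6: (-11.6,35.6) -> (-11.6,26) [heading=270, draw]
  RT 90: heading 270 -> 180
  REPEAT 2 [
    -- iteration 1/2 --
    FD 13.2: (-11.6,26) -> (-24.8,26) [heading=180, draw]
    PD: pen down
    FD 5.1: (-24.8,26) -> (-29.9,26) [heading=180, draw]
    -- iteration 2/2 --
    FD 13.2: (-29.9,26) -> (-43.1,26) [heading=180, draw]
    PD: pen down
    FD 5.1: (-43.1,26) -> (-48.2,26) [heading=180, draw]
  ]
  -- iteration 3/4 --
  RT 180: heading 180 -> 0
  FD 9.6: (-48.2,26) -> (-38.6,26) [heading=0, draw]
  RT 90: heading 0 -> 270
  REPEAT 2 [
    -- iteration 1/2 --
    FD 13.2: (-38.6,26) -> (-38.6,12.8) [heading=270, draw]
    PD: pen down
    FD 5.1: (-38.6,12.8) -> (-38.6,7.7) [heading=270, draw]
    -- iteration 2/2 --
    FD 13.2: (-38.6,7.7) -> (-38.6,-5.5) [heading=270, draw]
    PD: pen down
    FD 5.1: (-38.6,-5.5) -> (-38.6,-10.6) [heading=270, draw]
  ]
  -- iteration 4/4 --
  RT 180: heading 270 -> 90
  FD 9.6: (-38.6,-10.6) -> (-38.6,-1) [heading=90, draw]
  RT 90: heading 90 -> 0
  REPEAT 2 [
    -- iteration 1/2 --
    FD 13.2: (-38.6,-1) -> (-25.4,-1) [heading=0, draw]
    PD: pen down
    FD 5.1: (-25.4,-1) -> (-20.3,-1) [heading=0, draw]
    -- iteration 2/2 --
    FD 13.2: (-20.3,-1) -> (-7.1,-1) [heading=0, draw]
    PD: pen down
    FD 5.1: (-7.1,-1) -> (-2,-1) [heading=0, draw]
  ]
]
Final: pos=(-2,-1), heading=0, 20 segment(s) drawn

Segment lengths:
  seg 1: (-2,-1) -> (-11.6,-1), length = 9.6
  seg 2: (-11.6,-1) -> (-11.6,12.2), length = 13.2
  seg 3: (-11.6,12.2) -> (-11.6,17.3), length = 5.1
  seg 4: (-11.6,17.3) -> (-11.6,30.5), length = 13.2
  seg 5: (-11.6,30.5) -> (-11.6,35.6), length = 5.1
  seg 6: (-11.6,35.6) -> (-11.6,26), length = 9.6
  seg 7: (-11.6,26) -> (-24.8,26), length = 13.2
  seg 8: (-24.8,26) -> (-29.9,26), length = 5.1
  seg 9: (-29.9,26) -> (-43.1,26), length = 13.2
  seg 10: (-43.1,26) -> (-48.2,26), length = 5.1
  seg 11: (-48.2,26) -> (-38.6,26), length = 9.6
  seg 12: (-38.6,26) -> (-38.6,12.8), length = 13.2
  seg 13: (-38.6,12.8) -> (-38.6,7.7), length = 5.1
  seg 14: (-38.6,7.7) -> (-38.6,-5.5), length = 13.2
  seg 15: (-38.6,-5.5) -> (-38.6,-10.6), length = 5.1
  seg 16: (-38.6,-10.6) -> (-38.6,-1), length = 9.6
  seg 17: (-38.6,-1) -> (-25.4,-1), length = 13.2
  seg 18: (-25.4,-1) -> (-20.3,-1), length = 5.1
  seg 19: (-20.3,-1) -> (-7.1,-1), length = 13.2
  seg 20: (-7.1,-1) -> (-2,-1), length = 5.1
Total = 184.8

Answer: 184.8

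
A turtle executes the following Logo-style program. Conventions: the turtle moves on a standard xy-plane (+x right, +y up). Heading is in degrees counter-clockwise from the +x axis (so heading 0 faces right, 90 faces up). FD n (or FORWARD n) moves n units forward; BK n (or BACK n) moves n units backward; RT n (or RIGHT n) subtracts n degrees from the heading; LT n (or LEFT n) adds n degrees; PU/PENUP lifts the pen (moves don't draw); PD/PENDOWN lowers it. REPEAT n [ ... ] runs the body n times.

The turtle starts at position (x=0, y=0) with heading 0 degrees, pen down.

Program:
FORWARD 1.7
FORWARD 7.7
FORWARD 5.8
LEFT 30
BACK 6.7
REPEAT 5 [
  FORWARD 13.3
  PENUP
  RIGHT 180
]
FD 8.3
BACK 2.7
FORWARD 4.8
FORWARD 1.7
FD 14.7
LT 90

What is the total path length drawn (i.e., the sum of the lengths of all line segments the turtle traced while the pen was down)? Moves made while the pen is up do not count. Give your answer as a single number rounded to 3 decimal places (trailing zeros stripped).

Answer: 35.2

Derivation:
Executing turtle program step by step:
Start: pos=(0,0), heading=0, pen down
FD 1.7: (0,0) -> (1.7,0) [heading=0, draw]
FD 7.7: (1.7,0) -> (9.4,0) [heading=0, draw]
FD 5.8: (9.4,0) -> (15.2,0) [heading=0, draw]
LT 30: heading 0 -> 30
BK 6.7: (15.2,0) -> (9.398,-3.35) [heading=30, draw]
REPEAT 5 [
  -- iteration 1/5 --
  FD 13.3: (9.398,-3.35) -> (20.916,3.3) [heading=30, draw]
  PU: pen up
  RT 180: heading 30 -> 210
  -- iteration 2/5 --
  FD 13.3: (20.916,3.3) -> (9.398,-3.35) [heading=210, move]
  PU: pen up
  RT 180: heading 210 -> 30
  -- iteration 3/5 --
  FD 13.3: (9.398,-3.35) -> (20.916,3.3) [heading=30, move]
  PU: pen up
  RT 180: heading 30 -> 210
  -- iteration 4/5 --
  FD 13.3: (20.916,3.3) -> (9.398,-3.35) [heading=210, move]
  PU: pen up
  RT 180: heading 210 -> 30
  -- iteration 5/5 --
  FD 13.3: (9.398,-3.35) -> (20.916,3.3) [heading=30, move]
  PU: pen up
  RT 180: heading 30 -> 210
]
FD 8.3: (20.916,3.3) -> (13.728,-0.85) [heading=210, move]
BK 2.7: (13.728,-0.85) -> (16.066,0.5) [heading=210, move]
FD 4.8: (16.066,0.5) -> (11.909,-1.9) [heading=210, move]
FD 1.7: (11.909,-1.9) -> (10.437,-2.75) [heading=210, move]
FD 14.7: (10.437,-2.75) -> (-2.294,-10.1) [heading=210, move]
LT 90: heading 210 -> 300
Final: pos=(-2.294,-10.1), heading=300, 5 segment(s) drawn

Segment lengths:
  seg 1: (0,0) -> (1.7,0), length = 1.7
  seg 2: (1.7,0) -> (9.4,0), length = 7.7
  seg 3: (9.4,0) -> (15.2,0), length = 5.8
  seg 4: (15.2,0) -> (9.398,-3.35), length = 6.7
  seg 5: (9.398,-3.35) -> (20.916,3.3), length = 13.3
Total = 35.2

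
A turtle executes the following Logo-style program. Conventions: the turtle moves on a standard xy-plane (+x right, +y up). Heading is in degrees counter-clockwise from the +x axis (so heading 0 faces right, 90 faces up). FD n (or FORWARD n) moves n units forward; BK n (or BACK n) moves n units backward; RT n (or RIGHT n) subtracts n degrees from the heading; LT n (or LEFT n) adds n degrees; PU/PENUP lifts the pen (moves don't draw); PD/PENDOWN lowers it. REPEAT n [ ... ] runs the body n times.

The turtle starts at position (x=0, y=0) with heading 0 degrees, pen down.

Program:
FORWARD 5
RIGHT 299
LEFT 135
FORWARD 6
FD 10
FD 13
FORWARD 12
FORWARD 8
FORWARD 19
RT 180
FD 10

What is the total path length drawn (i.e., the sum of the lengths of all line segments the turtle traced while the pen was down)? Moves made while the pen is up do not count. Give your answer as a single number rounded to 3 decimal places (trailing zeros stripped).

Executing turtle program step by step:
Start: pos=(0,0), heading=0, pen down
FD 5: (0,0) -> (5,0) [heading=0, draw]
RT 299: heading 0 -> 61
LT 135: heading 61 -> 196
FD 6: (5,0) -> (-0.768,-1.654) [heading=196, draw]
FD 10: (-0.768,-1.654) -> (-10.38,-4.41) [heading=196, draw]
FD 13: (-10.38,-4.41) -> (-22.877,-7.993) [heading=196, draw]
FD 12: (-22.877,-7.993) -> (-34.412,-11.301) [heading=196, draw]
FD 8: (-34.412,-11.301) -> (-42.102,-13.506) [heading=196, draw]
FD 19: (-42.102,-13.506) -> (-60.366,-18.743) [heading=196, draw]
RT 180: heading 196 -> 16
FD 10: (-60.366,-18.743) -> (-50.753,-15.987) [heading=16, draw]
Final: pos=(-50.753,-15.987), heading=16, 8 segment(s) drawn

Segment lengths:
  seg 1: (0,0) -> (5,0), length = 5
  seg 2: (5,0) -> (-0.768,-1.654), length = 6
  seg 3: (-0.768,-1.654) -> (-10.38,-4.41), length = 10
  seg 4: (-10.38,-4.41) -> (-22.877,-7.993), length = 13
  seg 5: (-22.877,-7.993) -> (-34.412,-11.301), length = 12
  seg 6: (-34.412,-11.301) -> (-42.102,-13.506), length = 8
  seg 7: (-42.102,-13.506) -> (-60.366,-18.743), length = 19
  seg 8: (-60.366,-18.743) -> (-50.753,-15.987), length = 10
Total = 83

Answer: 83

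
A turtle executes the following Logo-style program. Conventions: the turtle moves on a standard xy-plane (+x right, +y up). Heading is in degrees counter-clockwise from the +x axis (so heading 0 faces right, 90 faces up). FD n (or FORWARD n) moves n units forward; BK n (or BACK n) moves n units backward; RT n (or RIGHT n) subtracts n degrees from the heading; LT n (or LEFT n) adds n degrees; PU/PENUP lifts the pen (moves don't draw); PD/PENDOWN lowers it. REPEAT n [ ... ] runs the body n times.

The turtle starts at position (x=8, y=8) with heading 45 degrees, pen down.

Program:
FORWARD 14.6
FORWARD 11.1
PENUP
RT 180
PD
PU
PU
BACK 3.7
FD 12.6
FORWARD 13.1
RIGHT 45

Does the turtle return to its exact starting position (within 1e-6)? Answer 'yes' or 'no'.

Answer: no

Derivation:
Executing turtle program step by step:
Start: pos=(8,8), heading=45, pen down
FD 14.6: (8,8) -> (18.324,18.324) [heading=45, draw]
FD 11.1: (18.324,18.324) -> (26.173,26.173) [heading=45, draw]
PU: pen up
RT 180: heading 45 -> 225
PD: pen down
PU: pen up
PU: pen up
BK 3.7: (26.173,26.173) -> (28.789,28.789) [heading=225, move]
FD 12.6: (28.789,28.789) -> (19.879,19.879) [heading=225, move]
FD 13.1: (19.879,19.879) -> (10.616,10.616) [heading=225, move]
RT 45: heading 225 -> 180
Final: pos=(10.616,10.616), heading=180, 2 segment(s) drawn

Start position: (8, 8)
Final position: (10.616, 10.616)
Distance = 3.7; >= 1e-6 -> NOT closed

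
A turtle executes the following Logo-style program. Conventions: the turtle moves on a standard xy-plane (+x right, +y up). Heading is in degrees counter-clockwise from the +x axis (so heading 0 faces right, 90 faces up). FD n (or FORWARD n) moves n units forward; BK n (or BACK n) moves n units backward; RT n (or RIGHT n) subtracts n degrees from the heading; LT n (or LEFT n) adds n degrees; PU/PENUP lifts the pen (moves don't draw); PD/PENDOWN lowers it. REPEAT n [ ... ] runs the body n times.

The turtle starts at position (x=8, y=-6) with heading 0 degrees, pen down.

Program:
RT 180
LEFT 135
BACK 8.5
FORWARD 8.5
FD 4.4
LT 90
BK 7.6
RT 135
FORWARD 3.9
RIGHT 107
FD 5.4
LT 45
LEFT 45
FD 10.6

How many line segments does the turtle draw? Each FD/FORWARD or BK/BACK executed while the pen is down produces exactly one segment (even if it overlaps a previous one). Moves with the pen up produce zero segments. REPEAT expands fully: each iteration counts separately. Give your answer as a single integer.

Answer: 7

Derivation:
Executing turtle program step by step:
Start: pos=(8,-6), heading=0, pen down
RT 180: heading 0 -> 180
LT 135: heading 180 -> 315
BK 8.5: (8,-6) -> (1.99,0.01) [heading=315, draw]
FD 8.5: (1.99,0.01) -> (8,-6) [heading=315, draw]
FD 4.4: (8,-6) -> (11.111,-9.111) [heading=315, draw]
LT 90: heading 315 -> 45
BK 7.6: (11.111,-9.111) -> (5.737,-14.485) [heading=45, draw]
RT 135: heading 45 -> 270
FD 3.9: (5.737,-14.485) -> (5.737,-18.385) [heading=270, draw]
RT 107: heading 270 -> 163
FD 5.4: (5.737,-18.385) -> (0.573,-16.806) [heading=163, draw]
LT 45: heading 163 -> 208
LT 45: heading 208 -> 253
FD 10.6: (0.573,-16.806) -> (-2.526,-26.943) [heading=253, draw]
Final: pos=(-2.526,-26.943), heading=253, 7 segment(s) drawn
Segments drawn: 7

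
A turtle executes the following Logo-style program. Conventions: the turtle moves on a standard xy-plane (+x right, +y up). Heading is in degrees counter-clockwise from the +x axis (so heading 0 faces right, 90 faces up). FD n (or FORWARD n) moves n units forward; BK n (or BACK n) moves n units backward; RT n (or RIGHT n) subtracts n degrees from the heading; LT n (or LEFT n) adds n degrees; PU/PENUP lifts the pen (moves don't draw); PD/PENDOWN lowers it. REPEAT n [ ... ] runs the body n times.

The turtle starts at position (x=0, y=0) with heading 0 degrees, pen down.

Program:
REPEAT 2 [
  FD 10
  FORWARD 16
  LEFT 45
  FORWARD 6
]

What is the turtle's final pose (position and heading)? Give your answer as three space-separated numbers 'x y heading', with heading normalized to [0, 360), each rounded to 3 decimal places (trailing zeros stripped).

Executing turtle program step by step:
Start: pos=(0,0), heading=0, pen down
REPEAT 2 [
  -- iteration 1/2 --
  FD 10: (0,0) -> (10,0) [heading=0, draw]
  FD 16: (10,0) -> (26,0) [heading=0, draw]
  LT 45: heading 0 -> 45
  FD 6: (26,0) -> (30.243,4.243) [heading=45, draw]
  -- iteration 2/2 --
  FD 10: (30.243,4.243) -> (37.314,11.314) [heading=45, draw]
  FD 16: (37.314,11.314) -> (48.627,22.627) [heading=45, draw]
  LT 45: heading 45 -> 90
  FD 6: (48.627,22.627) -> (48.627,28.627) [heading=90, draw]
]
Final: pos=(48.627,28.627), heading=90, 6 segment(s) drawn

Answer: 48.627 28.627 90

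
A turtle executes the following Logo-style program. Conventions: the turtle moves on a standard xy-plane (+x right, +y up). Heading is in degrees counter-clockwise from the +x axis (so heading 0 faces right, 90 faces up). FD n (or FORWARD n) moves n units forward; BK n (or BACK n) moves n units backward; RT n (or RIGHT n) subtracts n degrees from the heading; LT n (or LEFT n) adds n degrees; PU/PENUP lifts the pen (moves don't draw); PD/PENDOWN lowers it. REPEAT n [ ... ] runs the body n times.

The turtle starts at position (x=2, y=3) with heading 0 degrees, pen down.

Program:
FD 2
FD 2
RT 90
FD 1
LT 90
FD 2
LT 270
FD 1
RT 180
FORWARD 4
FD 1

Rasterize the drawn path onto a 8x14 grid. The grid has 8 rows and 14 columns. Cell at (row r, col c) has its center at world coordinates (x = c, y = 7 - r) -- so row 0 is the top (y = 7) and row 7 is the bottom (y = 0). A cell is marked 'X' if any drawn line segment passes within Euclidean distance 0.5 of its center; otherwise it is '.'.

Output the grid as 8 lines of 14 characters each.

Answer: ..............
........X.....
........X.....
........X.....
..XXXXX.X.....
......XXX.....
........X.....
..............

Derivation:
Segment 0: (2,3) -> (4,3)
Segment 1: (4,3) -> (6,3)
Segment 2: (6,3) -> (6,2)
Segment 3: (6,2) -> (8,2)
Segment 4: (8,2) -> (8,1)
Segment 5: (8,1) -> (8,5)
Segment 6: (8,5) -> (8,6)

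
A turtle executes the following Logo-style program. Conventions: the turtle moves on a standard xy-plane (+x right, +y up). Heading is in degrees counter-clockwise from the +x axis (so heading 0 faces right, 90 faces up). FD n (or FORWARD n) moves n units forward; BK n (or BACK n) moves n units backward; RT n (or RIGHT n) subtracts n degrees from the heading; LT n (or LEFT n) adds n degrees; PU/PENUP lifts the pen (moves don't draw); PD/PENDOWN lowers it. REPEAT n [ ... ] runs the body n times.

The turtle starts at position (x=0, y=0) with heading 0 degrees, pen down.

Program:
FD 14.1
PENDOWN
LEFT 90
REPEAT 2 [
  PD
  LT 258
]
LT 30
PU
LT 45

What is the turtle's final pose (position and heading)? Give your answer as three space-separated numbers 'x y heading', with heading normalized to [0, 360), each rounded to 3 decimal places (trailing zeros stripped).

Answer: 14.1 0 321

Derivation:
Executing turtle program step by step:
Start: pos=(0,0), heading=0, pen down
FD 14.1: (0,0) -> (14.1,0) [heading=0, draw]
PD: pen down
LT 90: heading 0 -> 90
REPEAT 2 [
  -- iteration 1/2 --
  PD: pen down
  LT 258: heading 90 -> 348
  -- iteration 2/2 --
  PD: pen down
  LT 258: heading 348 -> 246
]
LT 30: heading 246 -> 276
PU: pen up
LT 45: heading 276 -> 321
Final: pos=(14.1,0), heading=321, 1 segment(s) drawn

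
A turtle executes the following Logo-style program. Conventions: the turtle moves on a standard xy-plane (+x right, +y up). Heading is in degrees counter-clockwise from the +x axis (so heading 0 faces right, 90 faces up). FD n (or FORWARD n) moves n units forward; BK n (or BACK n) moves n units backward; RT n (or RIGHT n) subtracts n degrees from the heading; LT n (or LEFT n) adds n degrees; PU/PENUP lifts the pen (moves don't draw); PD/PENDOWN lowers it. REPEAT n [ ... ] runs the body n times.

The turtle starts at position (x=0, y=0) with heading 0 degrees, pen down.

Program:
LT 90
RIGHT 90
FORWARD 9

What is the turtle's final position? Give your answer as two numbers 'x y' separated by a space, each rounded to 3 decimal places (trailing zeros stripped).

Answer: 9 0

Derivation:
Executing turtle program step by step:
Start: pos=(0,0), heading=0, pen down
LT 90: heading 0 -> 90
RT 90: heading 90 -> 0
FD 9: (0,0) -> (9,0) [heading=0, draw]
Final: pos=(9,0), heading=0, 1 segment(s) drawn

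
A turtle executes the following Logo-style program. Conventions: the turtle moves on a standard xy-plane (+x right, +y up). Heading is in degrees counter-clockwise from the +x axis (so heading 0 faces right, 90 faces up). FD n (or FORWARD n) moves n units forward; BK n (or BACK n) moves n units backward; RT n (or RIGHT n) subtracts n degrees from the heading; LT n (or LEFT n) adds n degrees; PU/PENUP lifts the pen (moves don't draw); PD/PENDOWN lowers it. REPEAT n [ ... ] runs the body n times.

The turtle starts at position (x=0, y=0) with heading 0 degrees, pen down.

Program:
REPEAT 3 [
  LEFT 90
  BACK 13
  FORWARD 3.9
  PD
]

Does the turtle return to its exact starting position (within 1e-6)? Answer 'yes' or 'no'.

Answer: no

Derivation:
Executing turtle program step by step:
Start: pos=(0,0), heading=0, pen down
REPEAT 3 [
  -- iteration 1/3 --
  LT 90: heading 0 -> 90
  BK 13: (0,0) -> (0,-13) [heading=90, draw]
  FD 3.9: (0,-13) -> (0,-9.1) [heading=90, draw]
  PD: pen down
  -- iteration 2/3 --
  LT 90: heading 90 -> 180
  BK 13: (0,-9.1) -> (13,-9.1) [heading=180, draw]
  FD 3.9: (13,-9.1) -> (9.1,-9.1) [heading=180, draw]
  PD: pen down
  -- iteration 3/3 --
  LT 90: heading 180 -> 270
  BK 13: (9.1,-9.1) -> (9.1,3.9) [heading=270, draw]
  FD 3.9: (9.1,3.9) -> (9.1,0) [heading=270, draw]
  PD: pen down
]
Final: pos=(9.1,0), heading=270, 6 segment(s) drawn

Start position: (0, 0)
Final position: (9.1, 0)
Distance = 9.1; >= 1e-6 -> NOT closed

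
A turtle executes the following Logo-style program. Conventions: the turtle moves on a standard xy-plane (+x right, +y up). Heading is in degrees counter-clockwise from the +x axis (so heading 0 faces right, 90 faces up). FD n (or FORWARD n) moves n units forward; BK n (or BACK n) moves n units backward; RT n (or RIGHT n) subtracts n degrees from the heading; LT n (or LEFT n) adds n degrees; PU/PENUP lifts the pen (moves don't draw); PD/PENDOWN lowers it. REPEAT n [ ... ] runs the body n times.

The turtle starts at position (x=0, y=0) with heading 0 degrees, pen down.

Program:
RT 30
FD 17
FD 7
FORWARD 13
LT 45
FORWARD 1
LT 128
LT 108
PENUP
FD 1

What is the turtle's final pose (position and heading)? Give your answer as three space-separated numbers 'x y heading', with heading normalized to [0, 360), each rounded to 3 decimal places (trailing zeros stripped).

Executing turtle program step by step:
Start: pos=(0,0), heading=0, pen down
RT 30: heading 0 -> 330
FD 17: (0,0) -> (14.722,-8.5) [heading=330, draw]
FD 7: (14.722,-8.5) -> (20.785,-12) [heading=330, draw]
FD 13: (20.785,-12) -> (32.043,-18.5) [heading=330, draw]
LT 45: heading 330 -> 15
FD 1: (32.043,-18.5) -> (33.009,-18.241) [heading=15, draw]
LT 128: heading 15 -> 143
LT 108: heading 143 -> 251
PU: pen up
FD 1: (33.009,-18.241) -> (32.683,-19.187) [heading=251, move]
Final: pos=(32.683,-19.187), heading=251, 4 segment(s) drawn

Answer: 32.683 -19.187 251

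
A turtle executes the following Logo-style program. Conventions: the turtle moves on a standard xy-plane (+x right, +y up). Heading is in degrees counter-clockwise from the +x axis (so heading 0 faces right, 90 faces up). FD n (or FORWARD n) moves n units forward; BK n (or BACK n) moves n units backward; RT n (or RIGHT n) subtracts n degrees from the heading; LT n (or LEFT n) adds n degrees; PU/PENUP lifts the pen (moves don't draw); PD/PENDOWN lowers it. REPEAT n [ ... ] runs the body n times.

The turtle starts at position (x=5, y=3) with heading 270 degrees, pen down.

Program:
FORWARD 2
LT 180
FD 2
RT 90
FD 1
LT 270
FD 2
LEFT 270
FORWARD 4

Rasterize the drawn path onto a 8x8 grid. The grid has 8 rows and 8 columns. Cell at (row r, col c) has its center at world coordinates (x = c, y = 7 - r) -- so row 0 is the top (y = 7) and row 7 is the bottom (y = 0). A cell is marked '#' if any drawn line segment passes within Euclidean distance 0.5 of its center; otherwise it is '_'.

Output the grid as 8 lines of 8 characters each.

Answer: ________
________
________
________
_____##_
_____##_
__#####_
________

Derivation:
Segment 0: (5,3) -> (5,1)
Segment 1: (5,1) -> (5,3)
Segment 2: (5,3) -> (6,3)
Segment 3: (6,3) -> (6,1)
Segment 4: (6,1) -> (2,1)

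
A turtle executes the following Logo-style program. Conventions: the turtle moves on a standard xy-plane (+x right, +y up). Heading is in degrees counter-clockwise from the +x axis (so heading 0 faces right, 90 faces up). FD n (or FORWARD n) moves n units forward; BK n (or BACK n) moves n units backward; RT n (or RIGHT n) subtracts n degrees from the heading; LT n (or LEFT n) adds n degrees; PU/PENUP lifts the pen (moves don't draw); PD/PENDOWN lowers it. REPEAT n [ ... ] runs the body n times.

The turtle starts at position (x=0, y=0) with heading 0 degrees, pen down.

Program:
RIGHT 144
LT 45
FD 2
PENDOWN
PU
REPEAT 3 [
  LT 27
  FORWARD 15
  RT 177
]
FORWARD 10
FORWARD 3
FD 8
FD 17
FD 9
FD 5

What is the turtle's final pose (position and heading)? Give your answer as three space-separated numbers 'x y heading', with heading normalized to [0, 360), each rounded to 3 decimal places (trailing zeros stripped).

Answer: -43.512 -1.188 171

Derivation:
Executing turtle program step by step:
Start: pos=(0,0), heading=0, pen down
RT 144: heading 0 -> 216
LT 45: heading 216 -> 261
FD 2: (0,0) -> (-0.313,-1.975) [heading=261, draw]
PD: pen down
PU: pen up
REPEAT 3 [
  -- iteration 1/3 --
  LT 27: heading 261 -> 288
  FD 15: (-0.313,-1.975) -> (4.322,-16.241) [heading=288, move]
  RT 177: heading 288 -> 111
  -- iteration 2/3 --
  LT 27: heading 111 -> 138
  FD 15: (4.322,-16.241) -> (-6.825,-6.204) [heading=138, move]
  RT 177: heading 138 -> 321
  -- iteration 3/3 --
  LT 27: heading 321 -> 348
  FD 15: (-6.825,-6.204) -> (7.847,-9.323) [heading=348, move]
  RT 177: heading 348 -> 171
]
FD 10: (7.847,-9.323) -> (-2.029,-7.759) [heading=171, move]
FD 3: (-2.029,-7.759) -> (-4.993,-7.289) [heading=171, move]
FD 8: (-4.993,-7.289) -> (-12.894,-6.038) [heading=171, move]
FD 17: (-12.894,-6.038) -> (-29.685,-3.378) [heading=171, move]
FD 9: (-29.685,-3.378) -> (-38.574,-1.971) [heading=171, move]
FD 5: (-38.574,-1.971) -> (-43.512,-1.188) [heading=171, move]
Final: pos=(-43.512,-1.188), heading=171, 1 segment(s) drawn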